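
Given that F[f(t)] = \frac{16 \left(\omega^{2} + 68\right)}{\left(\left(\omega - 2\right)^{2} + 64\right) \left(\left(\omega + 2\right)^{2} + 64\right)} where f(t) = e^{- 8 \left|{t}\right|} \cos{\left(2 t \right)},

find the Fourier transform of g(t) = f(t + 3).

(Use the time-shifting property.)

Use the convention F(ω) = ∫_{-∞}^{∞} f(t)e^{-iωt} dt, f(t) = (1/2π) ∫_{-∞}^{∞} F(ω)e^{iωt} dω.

F[g](ω) = \frac{16 \left(\omega^{2} + 68\right) e^{3 i \omega}}{\omega^{4} + 120 \omega^{2} + 4624}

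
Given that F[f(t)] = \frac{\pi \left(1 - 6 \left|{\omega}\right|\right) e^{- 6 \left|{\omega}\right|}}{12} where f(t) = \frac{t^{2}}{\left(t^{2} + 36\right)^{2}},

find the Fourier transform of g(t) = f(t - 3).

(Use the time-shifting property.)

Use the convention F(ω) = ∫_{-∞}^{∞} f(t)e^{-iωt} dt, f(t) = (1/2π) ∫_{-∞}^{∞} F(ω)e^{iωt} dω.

F[g](ω) = \frac{\pi \left(1 - 6 \left|{\omega}\right|\right) e^{- 3 i \omega - 6 \left|{\omega}\right|}}{12}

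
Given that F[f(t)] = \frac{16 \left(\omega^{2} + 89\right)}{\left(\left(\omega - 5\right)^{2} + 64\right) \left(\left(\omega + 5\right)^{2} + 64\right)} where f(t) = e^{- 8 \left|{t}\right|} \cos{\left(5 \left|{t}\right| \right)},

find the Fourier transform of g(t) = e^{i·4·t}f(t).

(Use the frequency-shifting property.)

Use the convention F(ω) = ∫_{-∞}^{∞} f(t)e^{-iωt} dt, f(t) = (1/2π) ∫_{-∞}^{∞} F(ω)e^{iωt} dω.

F[g](ω) = \frac{16 \left(\left(\omega - 4\right)^{2} + 89\right)}{\left(\left(\omega - 9\right)^{2} + 64\right) \left(\left(\omega + 1\right)^{2} + 64\right)}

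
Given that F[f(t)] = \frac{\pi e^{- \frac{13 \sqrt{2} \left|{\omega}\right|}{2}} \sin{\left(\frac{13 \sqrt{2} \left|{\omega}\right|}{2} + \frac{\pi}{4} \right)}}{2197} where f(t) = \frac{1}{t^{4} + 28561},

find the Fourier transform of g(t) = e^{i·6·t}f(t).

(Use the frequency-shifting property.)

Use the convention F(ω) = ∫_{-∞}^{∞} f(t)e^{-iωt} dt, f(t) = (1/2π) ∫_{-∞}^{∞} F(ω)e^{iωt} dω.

F[g](ω) = \frac{\pi e^{- \frac{13 \sqrt{2} \left|{\omega - 6}\right|}{2}} \sin{\left(\frac{13 \sqrt{2} \left|{\omega - 6}\right|}{2} + \frac{\pi}{4} \right)}}{2197}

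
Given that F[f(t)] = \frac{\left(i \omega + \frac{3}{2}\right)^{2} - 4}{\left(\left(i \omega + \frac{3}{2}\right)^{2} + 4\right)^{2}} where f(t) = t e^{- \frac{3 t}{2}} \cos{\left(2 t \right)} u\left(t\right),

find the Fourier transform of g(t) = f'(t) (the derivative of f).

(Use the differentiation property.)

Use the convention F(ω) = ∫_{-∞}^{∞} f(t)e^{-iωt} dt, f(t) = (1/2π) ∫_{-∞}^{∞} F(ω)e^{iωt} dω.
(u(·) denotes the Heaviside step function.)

F[g](ω) = \frac{4 i \omega \left(\left(2 i \omega + 3\right)^{2} - 16\right)}{\left(\left(2 i \omega + 3\right)^{2} + 16\right)^{2}}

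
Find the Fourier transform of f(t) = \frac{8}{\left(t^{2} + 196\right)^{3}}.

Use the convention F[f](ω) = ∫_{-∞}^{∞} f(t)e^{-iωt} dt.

F(ω) = \frac{\pi \left(196 \omega^{2} + 42 \left|{\omega}\right| + 3\right) e^{- 14 \left|{\omega}\right|}}{537824}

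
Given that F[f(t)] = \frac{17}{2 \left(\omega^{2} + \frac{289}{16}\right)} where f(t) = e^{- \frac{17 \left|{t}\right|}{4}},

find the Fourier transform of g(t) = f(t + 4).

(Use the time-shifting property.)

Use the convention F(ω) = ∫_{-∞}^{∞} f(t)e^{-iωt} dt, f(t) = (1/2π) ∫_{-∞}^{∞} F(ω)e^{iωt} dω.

F[g](ω) = \frac{136 e^{4 i \omega}}{16 \omega^{2} + 289}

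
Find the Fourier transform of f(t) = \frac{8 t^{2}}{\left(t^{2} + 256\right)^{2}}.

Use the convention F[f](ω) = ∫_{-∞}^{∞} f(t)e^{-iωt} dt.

F(ω) = \frac{\pi \left(1 - 16 \left|{\omega}\right|\right) e^{- 16 \left|{\omega}\right|}}{4}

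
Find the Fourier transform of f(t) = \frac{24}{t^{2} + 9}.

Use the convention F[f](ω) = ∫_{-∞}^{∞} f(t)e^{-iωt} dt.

F(ω) = 8 \pi e^{- 3 \left|{\omega}\right|}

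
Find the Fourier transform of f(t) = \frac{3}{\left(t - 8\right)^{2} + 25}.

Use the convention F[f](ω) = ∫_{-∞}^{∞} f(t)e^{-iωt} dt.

F(ω) = \frac{3 \pi e^{- 8 i \omega - 5 \left|{\omega}\right|}}{5}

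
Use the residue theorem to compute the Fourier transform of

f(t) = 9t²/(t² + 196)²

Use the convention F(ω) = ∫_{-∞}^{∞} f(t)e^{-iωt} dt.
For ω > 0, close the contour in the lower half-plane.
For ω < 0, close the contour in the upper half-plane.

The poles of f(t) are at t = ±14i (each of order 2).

Let g(z) = f(z)e^{-iωz}; for large |z| the factor e^{-iωz} decays in the lower half-plane when ω > 0 and in the upper half-plane when ω < 0.

Case ω > 0 (lower half-plane, clockwise contour ⇒ F(ω) = -2πi·ΣRes):
  Res_{z = - 14 i} g(z) = \frac{9 i \left(1 - 14 \omega\right) e^{- 14 \omega}}{56} (pole of order 2)
  F(ω) = -2πi·ΣRes = \frac{9 \pi \left(1 - 14 \omega\right) e^{- 14 \omega}}{28}

Case ω < 0 (upper half-plane, counterclockwise contour ⇒ F(ω) = +2πi·ΣRes):
  Res_{z = 14 i} g(z) = \frac{9 i \left(- 14 \omega - 1\right) e^{14 \omega}}{56} (pole of order 2)
  F(ω) = 2πi·ΣRes = \frac{9 \pi \left(14 \omega + 1\right) e^{14 \omega}}{28}

Both cases combine into a single formula in |ω|:

F(ω) = \frac{9 \pi \left(1 - 14 \left|{\omega}\right|\right) e^{- 14 \left|{\omega}\right|}}{28}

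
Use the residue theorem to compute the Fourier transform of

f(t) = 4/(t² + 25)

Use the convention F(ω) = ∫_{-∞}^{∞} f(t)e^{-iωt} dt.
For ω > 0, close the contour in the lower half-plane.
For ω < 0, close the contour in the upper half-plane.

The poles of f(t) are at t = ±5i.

Let g(z) = f(z)e^{-iωz}; for large |z| the factor e^{-iωz} decays in the lower half-plane when ω > 0 and in the upper half-plane when ω < 0.

Case ω > 0 (lower half-plane, clockwise contour ⇒ F(ω) = -2πi·ΣRes):
  Res_{z = - 5 i} g(z) = \frac{2 i e^{- 5 \omega}}{5}
  F(ω) = -2πi·ΣRes = \frac{4 \pi e^{- 5 \omega}}{5}

Case ω < 0 (upper half-plane, counterclockwise contour ⇒ F(ω) = +2πi·ΣRes):
  Res_{z = 5 i} g(z) = - \frac{2 i e^{5 \omega}}{5}
  F(ω) = 2πi·ΣRes = \frac{4 \pi e^{5 \omega}}{5}

Both cases combine into a single formula in |ω|:

F(ω) = \frac{4 \pi e^{- 5 \left|{\omega}\right|}}{5}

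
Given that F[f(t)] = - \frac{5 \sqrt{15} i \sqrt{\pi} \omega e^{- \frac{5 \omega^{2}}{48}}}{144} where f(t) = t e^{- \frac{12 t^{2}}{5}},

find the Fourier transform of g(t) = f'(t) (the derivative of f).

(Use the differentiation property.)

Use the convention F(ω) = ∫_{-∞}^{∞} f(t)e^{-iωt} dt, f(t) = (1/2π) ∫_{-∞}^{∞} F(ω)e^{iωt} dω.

F[g](ω) = \frac{5 \sqrt{15} \sqrt{\pi} \omega^{2} e^{- \frac{5 \omega^{2}}{48}}}{144}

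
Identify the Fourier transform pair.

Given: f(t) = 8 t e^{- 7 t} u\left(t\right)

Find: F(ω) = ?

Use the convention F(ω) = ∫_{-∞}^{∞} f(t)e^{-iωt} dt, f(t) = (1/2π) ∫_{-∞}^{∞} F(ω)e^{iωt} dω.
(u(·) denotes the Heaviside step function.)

F(ω) = \frac{8}{\left(i \omega + 7\right)^{2}}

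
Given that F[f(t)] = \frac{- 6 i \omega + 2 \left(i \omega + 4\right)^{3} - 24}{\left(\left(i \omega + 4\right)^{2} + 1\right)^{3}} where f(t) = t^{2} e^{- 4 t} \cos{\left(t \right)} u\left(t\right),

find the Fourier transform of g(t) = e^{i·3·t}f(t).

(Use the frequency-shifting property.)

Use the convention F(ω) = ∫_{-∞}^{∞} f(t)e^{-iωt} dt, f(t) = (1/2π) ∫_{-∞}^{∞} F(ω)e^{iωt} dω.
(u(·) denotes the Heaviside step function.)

F[g](ω) = \frac{2 \left(3 i \left(3 - \omega\right) + \left(i \left(\omega - 3\right) + 4\right)^{3} - 12\right)}{\left(\left(i \left(\omega - 3\right) + 4\right)^{2} + 1\right)^{3}}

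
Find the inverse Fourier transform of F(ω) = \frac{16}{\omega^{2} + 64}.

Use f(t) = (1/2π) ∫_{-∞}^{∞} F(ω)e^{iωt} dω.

f(t) = e^{- 8 \left|{t}\right|}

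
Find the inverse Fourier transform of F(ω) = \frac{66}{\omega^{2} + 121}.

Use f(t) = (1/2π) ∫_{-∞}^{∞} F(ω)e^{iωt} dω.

f(t) = 3 e^{- 11 \left|{t}\right|}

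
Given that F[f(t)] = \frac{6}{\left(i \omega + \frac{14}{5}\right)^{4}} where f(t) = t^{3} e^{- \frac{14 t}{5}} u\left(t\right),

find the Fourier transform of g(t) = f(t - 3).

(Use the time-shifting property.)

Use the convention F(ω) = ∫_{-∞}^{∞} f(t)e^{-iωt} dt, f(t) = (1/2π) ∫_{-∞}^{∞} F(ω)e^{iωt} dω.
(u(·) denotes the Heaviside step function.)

F[g](ω) = \frac{3750 e^{- 3 i \omega}}{\left(5 i \omega + 14\right)^{4}}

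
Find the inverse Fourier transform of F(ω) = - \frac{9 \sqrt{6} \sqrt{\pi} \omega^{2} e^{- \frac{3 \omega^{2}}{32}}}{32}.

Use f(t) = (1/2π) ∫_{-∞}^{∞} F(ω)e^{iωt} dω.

f(t) = 3 \left(\frac{32 t^{2}}{3} - 2\right) e^{- \frac{8 t^{2}}{3}}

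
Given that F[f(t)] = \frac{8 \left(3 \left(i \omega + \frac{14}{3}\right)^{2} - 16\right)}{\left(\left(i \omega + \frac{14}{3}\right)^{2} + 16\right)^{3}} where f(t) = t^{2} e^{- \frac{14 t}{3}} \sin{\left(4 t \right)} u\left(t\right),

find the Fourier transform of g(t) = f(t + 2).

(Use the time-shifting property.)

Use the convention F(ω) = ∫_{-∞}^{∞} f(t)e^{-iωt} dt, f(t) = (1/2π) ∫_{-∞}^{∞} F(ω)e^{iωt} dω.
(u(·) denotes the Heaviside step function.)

F[g](ω) = \frac{1944 \left(\left(3 i \omega + 14\right)^{2} - 48\right) e^{2 i \omega}}{\left(\left(3 i \omega + 14\right)^{2} + 144\right)^{3}}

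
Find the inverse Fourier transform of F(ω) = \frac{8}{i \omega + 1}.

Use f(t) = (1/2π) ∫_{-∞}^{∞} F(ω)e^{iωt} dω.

f(t) = 8 e^{- t} u\left(t\right)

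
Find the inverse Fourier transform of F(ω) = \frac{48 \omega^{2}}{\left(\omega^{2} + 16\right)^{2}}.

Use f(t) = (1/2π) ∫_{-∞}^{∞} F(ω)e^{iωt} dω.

f(t) = 3 \left(1 - 4 \left|{t}\right|\right) e^{- 4 \left|{t}\right|}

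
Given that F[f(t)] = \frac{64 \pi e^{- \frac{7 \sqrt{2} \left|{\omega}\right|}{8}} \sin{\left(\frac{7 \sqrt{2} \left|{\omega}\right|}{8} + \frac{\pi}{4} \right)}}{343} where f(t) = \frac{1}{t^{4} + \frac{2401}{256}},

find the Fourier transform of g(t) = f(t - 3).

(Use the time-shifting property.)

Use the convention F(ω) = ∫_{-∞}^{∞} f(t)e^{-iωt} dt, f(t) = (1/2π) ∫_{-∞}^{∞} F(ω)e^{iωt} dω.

F[g](ω) = \frac{64 \pi e^{- 3 i \omega - \frac{7 \sqrt{2} \left|{\omega}\right|}{8}} \sin{\left(\frac{7 \sqrt{2} \left|{\omega}\right|}{8} + \frac{\pi}{4} \right)}}{343}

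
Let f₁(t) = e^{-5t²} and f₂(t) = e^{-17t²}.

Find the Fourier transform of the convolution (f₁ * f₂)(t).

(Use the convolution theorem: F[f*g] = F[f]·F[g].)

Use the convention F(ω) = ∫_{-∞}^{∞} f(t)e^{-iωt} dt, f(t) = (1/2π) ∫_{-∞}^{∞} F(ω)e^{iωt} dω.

F[f₁*f₂](ω) = \frac{\sqrt{85} \pi e^{- \frac{11 \omega^{2}}{170}}}{85}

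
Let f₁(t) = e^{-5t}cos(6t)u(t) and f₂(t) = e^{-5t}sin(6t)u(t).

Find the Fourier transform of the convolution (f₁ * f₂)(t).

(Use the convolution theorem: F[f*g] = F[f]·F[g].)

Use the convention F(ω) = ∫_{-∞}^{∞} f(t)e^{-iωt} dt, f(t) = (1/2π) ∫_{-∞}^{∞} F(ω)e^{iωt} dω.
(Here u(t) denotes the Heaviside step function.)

F[f₁*f₂](ω) = \frac{6 \left(i \omega + 5\right)}{\left(\left(i \omega + 5\right)^{2} + 36\right)^{2}}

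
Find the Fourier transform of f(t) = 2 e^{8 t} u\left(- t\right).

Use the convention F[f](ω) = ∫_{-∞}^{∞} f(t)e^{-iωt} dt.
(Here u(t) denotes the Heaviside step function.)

F(ω) = - \frac{2}{i \omega - 8}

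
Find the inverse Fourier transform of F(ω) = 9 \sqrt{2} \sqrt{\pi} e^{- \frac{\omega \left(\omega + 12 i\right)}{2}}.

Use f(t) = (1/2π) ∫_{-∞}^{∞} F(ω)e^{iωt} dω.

f(t) = 9 e^{- \frac{\left(t - 6\right)^{2}}{2}}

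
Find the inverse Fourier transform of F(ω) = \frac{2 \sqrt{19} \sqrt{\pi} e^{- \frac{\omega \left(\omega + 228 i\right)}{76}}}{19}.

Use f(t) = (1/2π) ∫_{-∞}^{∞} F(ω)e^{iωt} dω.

f(t) = 2 e^{- 19 \left(t - 3\right)^{2}}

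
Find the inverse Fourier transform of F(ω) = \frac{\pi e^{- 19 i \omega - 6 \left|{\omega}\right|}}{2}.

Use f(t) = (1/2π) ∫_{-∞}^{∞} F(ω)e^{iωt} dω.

f(t) = \frac{3}{\left(t - 19\right)^{2} + 36}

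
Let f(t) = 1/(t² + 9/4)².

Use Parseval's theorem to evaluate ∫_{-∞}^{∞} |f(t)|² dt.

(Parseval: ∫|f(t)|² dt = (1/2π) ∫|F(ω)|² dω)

∫|f(t)|² dt = \frac{40 \pi}{2187}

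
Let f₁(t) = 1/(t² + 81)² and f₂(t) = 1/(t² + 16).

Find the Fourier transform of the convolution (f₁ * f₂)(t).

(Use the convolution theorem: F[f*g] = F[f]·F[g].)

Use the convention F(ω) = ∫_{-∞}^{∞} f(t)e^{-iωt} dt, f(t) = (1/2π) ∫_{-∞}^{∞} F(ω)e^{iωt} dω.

F[f₁*f₂](ω) = \frac{\pi^{2} \left(9 \left|{\omega}\right| + 1\right) e^{- 13 \left|{\omega}\right|}}{5832}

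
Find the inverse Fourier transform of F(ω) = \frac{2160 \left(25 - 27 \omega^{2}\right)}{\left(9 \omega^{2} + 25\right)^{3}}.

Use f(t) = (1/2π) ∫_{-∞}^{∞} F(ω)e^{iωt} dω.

f(t) = 4 t^{2} e^{- \frac{5 \left|{t}\right|}{3}}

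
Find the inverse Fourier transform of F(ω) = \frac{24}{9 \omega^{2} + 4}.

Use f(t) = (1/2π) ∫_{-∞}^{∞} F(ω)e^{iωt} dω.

f(t) = 2 e^{- \frac{2 \left|{t}\right|}{3}}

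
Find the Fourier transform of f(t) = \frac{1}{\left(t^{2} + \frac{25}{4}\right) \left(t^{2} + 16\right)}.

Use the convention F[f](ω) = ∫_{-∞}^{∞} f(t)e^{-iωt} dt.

F(ω) = - \frac{\pi e^{- 4 \left|{\omega}\right|}}{39} + \frac{8 \pi e^{- \frac{5 \left|{\omega}\right|}{2}}}{195}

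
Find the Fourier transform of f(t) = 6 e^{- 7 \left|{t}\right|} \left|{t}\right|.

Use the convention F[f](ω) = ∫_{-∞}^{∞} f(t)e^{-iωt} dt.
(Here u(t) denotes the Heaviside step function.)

F(ω) = \frac{12 \left(49 - \omega^{2}\right)}{\left(\omega^{2} + 49\right)^{2}}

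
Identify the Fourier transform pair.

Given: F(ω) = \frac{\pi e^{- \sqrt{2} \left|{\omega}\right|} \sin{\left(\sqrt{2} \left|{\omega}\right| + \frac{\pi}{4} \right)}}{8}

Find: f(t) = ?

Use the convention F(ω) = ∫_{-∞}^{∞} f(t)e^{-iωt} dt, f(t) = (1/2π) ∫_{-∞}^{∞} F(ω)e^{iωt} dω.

f(t) = \frac{1}{t^{4} + 16}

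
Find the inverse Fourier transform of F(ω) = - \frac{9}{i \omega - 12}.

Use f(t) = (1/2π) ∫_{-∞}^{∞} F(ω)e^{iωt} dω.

f(t) = 9 e^{12 t} u\left(- t\right)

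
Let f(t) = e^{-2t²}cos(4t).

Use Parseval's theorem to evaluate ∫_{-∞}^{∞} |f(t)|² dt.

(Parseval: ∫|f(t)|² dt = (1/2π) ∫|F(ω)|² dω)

∫|f(t)|² dt = \frac{\sqrt{\pi} \left(1 + e^{4}\right)}{4 e^{4}}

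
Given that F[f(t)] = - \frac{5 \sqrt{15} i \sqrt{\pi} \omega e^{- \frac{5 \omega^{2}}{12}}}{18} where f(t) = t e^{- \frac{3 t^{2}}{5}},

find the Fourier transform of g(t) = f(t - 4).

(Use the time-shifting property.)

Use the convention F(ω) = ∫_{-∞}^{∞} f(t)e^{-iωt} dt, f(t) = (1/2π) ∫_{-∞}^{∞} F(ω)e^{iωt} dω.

F[g](ω) = - \frac{5 \sqrt{15} i \sqrt{\pi} \omega e^{- \frac{\omega \left(5 \omega + 48 i\right)}{12}}}{18}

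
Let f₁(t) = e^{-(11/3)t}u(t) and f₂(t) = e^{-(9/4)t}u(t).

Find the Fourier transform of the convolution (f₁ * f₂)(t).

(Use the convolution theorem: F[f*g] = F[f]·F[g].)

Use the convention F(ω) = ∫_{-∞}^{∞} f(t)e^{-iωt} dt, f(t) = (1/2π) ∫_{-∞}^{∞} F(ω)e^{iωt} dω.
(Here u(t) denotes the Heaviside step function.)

F[f₁*f₂](ω) = \frac{12}{- 12 \omega^{2} + 71 i \omega + 99}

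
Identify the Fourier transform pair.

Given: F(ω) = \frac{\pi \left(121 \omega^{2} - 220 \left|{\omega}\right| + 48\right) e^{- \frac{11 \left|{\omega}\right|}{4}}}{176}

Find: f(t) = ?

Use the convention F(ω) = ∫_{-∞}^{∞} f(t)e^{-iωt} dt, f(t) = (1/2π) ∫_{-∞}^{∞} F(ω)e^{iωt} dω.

f(t) = \frac{2 t^{4}}{\left(t^{2} + \frac{121}{16}\right)^{3}}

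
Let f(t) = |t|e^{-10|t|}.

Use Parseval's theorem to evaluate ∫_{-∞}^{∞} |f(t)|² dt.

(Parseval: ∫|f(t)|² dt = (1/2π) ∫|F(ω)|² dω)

∫|f(t)|² dt = \frac{1}{2000}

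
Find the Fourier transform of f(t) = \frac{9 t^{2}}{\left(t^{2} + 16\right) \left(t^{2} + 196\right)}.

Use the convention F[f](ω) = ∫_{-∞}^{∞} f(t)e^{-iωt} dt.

F(ω) = \frac{\pi \left(7 - 2 e^{10 \left|{\omega}\right|}\right) e^{- 14 \left|{\omega}\right|}}{10}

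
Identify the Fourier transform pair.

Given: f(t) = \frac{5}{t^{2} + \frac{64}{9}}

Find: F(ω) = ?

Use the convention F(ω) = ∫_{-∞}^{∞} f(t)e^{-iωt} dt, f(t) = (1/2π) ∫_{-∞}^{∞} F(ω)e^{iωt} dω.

F(ω) = \frac{15 \pi e^{- \frac{8 \left|{\omega}\right|}{3}}}{8}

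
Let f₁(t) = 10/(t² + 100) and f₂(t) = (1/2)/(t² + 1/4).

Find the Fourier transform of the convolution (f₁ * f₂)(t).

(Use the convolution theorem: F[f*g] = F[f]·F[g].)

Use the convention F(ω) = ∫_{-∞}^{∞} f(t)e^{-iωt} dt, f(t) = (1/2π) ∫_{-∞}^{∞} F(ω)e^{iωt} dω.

F[f₁*f₂](ω) = \pi^{2} e^{- \frac{21 \left|{\omega}\right|}{2}}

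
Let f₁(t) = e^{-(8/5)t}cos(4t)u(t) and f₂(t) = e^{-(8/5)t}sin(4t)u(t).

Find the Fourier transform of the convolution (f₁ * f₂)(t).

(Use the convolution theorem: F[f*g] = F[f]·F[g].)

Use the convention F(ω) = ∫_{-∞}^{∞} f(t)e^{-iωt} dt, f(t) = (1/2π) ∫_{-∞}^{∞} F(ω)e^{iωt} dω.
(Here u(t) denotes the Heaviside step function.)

F[f₁*f₂](ω) = \frac{500 \left(5 i \omega + 8\right)}{\left(\left(5 i \omega + 8\right)^{2} + 400\right)^{2}}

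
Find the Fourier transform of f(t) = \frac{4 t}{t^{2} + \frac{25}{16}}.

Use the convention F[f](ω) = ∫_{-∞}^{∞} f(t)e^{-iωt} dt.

F(ω) = - 4 i \pi e^{- \frac{5 \left|{\omega}\right|}{4}} \operatorname{sign}{\left(\omega \right)}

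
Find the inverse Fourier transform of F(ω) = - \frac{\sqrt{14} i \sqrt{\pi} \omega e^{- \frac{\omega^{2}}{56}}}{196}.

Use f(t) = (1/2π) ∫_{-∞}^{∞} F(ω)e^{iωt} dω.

f(t) = 2 t e^{- 14 t^{2}}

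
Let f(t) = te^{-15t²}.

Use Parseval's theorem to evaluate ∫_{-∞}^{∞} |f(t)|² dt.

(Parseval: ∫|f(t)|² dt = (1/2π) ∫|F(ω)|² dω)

∫|f(t)|² dt = \frac{\sqrt{30} \sqrt{\pi}}{1800}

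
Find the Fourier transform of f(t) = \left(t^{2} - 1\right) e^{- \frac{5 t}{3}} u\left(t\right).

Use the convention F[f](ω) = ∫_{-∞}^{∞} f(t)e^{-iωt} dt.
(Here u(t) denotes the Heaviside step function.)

F(ω) = \frac{3 \left(54 i \omega - \left(3 i \omega + 5\right)^{3} + 90\right)}{\left(3 i \omega + 5\right)^{4}}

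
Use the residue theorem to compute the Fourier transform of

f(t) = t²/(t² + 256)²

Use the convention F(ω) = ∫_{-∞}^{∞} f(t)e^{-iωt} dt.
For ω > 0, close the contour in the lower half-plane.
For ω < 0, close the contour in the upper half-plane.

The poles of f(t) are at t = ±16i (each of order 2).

Let g(z) = f(z)e^{-iωz}; for large |z| the factor e^{-iωz} decays in the lower half-plane when ω > 0 and in the upper half-plane when ω < 0.

Case ω > 0 (lower half-plane, clockwise contour ⇒ F(ω) = -2πi·ΣRes):
  Res_{z = - 16 i} g(z) = \frac{i \left(1 - 16 \omega\right) e^{- 16 \omega}}{64} (pole of order 2)
  F(ω) = -2πi·ΣRes = \frac{\pi \left(1 - 16 \omega\right) e^{- 16 \omega}}{32}

Case ω < 0 (upper half-plane, counterclockwise contour ⇒ F(ω) = +2πi·ΣRes):
  Res_{z = 16 i} g(z) = \frac{i \left(- 16 \omega - 1\right) e^{16 \omega}}{64} (pole of order 2)
  F(ω) = 2πi·ΣRes = \frac{\pi \left(16 \omega + 1\right) e^{16 \omega}}{32}

Both cases combine into a single formula in |ω|:

F(ω) = \frac{\pi \left(1 - 16 \left|{\omega}\right|\right) e^{- 16 \left|{\omega}\right|}}{32}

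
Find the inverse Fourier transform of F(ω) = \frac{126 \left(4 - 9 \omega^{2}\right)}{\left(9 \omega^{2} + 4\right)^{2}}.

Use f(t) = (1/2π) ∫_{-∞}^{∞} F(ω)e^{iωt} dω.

f(t) = 7 e^{- \frac{2 \left|{t}\right|}{3}} \left|{t}\right|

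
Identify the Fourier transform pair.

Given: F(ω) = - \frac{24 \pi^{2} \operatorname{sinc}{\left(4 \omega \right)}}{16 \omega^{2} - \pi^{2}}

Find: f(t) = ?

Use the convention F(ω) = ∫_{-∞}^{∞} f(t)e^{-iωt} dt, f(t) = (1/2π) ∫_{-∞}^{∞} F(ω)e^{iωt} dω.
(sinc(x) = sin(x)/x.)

f(t) = 6 \left(\begin{cases} \cos^{2}{\left(\frac{\pi t}{8} \right)} & \text{for}\: \left|{t}\right| < 4 \\0 & \text{otherwise} \end{cases}\right)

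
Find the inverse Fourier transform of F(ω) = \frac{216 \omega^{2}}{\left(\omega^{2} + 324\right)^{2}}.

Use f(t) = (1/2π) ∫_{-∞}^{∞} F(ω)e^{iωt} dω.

f(t) = 3 \left(1 - 18 \left|{t}\right|\right) e^{- 18 \left|{t}\right|}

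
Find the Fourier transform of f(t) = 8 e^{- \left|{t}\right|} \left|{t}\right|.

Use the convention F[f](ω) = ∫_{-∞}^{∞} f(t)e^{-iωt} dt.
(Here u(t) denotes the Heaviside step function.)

F(ω) = \frac{16 \left(1 - \omega^{2}\right)}{\left(\omega^{2} + 1\right)^{2}}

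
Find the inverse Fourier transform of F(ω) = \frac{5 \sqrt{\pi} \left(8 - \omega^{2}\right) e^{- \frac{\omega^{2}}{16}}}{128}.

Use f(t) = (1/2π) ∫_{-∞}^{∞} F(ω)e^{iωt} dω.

f(t) = 5 t^{2} e^{- 4 t^{2}}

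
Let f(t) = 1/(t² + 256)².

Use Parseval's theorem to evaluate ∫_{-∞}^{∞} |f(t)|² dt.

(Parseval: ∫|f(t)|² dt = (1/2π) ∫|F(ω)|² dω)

∫|f(t)|² dt = \frac{5 \pi}{4294967296}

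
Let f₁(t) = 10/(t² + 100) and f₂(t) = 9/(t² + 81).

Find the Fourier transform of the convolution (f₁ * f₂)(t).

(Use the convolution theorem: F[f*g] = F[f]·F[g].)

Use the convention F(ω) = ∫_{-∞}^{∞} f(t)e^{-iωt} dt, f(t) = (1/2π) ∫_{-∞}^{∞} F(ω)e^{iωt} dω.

F[f₁*f₂](ω) = \pi^{2} e^{- 19 \left|{\omega}\right|}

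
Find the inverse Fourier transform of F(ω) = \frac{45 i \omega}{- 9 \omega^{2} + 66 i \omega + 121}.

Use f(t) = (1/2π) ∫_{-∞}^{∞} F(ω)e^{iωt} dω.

f(t) = 5 \left(1 - \frac{11 t}{3}\right) e^{- \frac{11 t}{3}} u\left(t\right)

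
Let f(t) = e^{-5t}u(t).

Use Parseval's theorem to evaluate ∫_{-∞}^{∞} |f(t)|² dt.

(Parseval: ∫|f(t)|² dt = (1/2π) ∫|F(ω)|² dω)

∫|f(t)|² dt = \frac{1}{10}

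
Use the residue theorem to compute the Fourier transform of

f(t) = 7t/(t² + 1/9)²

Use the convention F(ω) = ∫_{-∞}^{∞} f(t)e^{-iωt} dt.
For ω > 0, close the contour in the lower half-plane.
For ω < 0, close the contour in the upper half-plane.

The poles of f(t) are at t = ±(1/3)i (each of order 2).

Let g(z) = f(z)e^{-iωz}; for large |z| the factor e^{-iωz} decays in the lower half-plane when ω > 0 and in the upper half-plane when ω < 0.

Case ω > 0 (lower half-plane, clockwise contour ⇒ F(ω) = -2πi·ΣRes):
  Res_{z = - \frac{i}{3}} g(z) = \frac{21 \omega e^{- \frac{\omega}{3}}}{4} (pole of order 2)
  F(ω) = -2πi·ΣRes = - \frac{21 i \pi \omega e^{- \frac{\omega}{3}}}{2}

Case ω < 0 (upper half-plane, counterclockwise contour ⇒ F(ω) = +2πi·ΣRes):
  Res_{z = \frac{i}{3}} g(z) = - \frac{21 \omega e^{\frac{\omega}{3}}}{4} (pole of order 2)
  F(ω) = 2πi·ΣRes = - \frac{21 i \pi \omega e^{\frac{\omega}{3}}}{2}

Both cases combine into a single formula in |ω|:

F(ω) = - \frac{21 i \pi \omega e^{- \frac{\left|{\omega}\right|}{3}}}{2}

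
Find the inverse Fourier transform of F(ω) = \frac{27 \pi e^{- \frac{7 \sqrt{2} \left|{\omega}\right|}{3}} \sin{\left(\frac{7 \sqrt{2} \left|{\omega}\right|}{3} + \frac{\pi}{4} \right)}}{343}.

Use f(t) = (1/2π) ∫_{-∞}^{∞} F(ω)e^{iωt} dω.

f(t) = \frac{8}{t^{4} + \frac{38416}{81}}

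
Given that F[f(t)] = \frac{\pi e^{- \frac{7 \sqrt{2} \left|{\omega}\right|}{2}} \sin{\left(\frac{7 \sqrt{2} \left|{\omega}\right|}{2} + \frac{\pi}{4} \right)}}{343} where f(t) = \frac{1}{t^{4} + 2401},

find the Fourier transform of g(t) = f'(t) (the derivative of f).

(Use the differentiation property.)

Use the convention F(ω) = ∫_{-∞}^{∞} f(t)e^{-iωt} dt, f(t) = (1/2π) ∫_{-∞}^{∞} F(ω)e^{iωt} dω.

F[g](ω) = \frac{i \pi \omega e^{- \frac{7 \sqrt{2} \left|{\omega}\right|}{2}} \sin{\left(\frac{7 \sqrt{2} \left|{\omega}\right|}{2} + \frac{\pi}{4} \right)}}{343}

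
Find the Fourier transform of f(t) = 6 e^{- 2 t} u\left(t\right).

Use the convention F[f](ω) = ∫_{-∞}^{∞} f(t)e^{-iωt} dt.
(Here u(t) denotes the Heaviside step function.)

F(ω) = \frac{6}{i \omega + 2}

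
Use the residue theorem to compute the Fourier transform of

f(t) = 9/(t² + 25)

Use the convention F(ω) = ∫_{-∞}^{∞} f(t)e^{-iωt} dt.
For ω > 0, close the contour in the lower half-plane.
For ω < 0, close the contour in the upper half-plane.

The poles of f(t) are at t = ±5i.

Let g(z) = f(z)e^{-iωz}; for large |z| the factor e^{-iωz} decays in the lower half-plane when ω > 0 and in the upper half-plane when ω < 0.

Case ω > 0 (lower half-plane, clockwise contour ⇒ F(ω) = -2πi·ΣRes):
  Res_{z = - 5 i} g(z) = \frac{9 i e^{- 5 \omega}}{10}
  F(ω) = -2πi·ΣRes = \frac{9 \pi e^{- 5 \omega}}{5}

Case ω < 0 (upper half-plane, counterclockwise contour ⇒ F(ω) = +2πi·ΣRes):
  Res_{z = 5 i} g(z) = - \frac{9 i e^{5 \omega}}{10}
  F(ω) = 2πi·ΣRes = \frac{9 \pi e^{5 \omega}}{5}

Both cases combine into a single formula in |ω|:

F(ω) = \frac{9 \pi e^{- 5 \left|{\omega}\right|}}{5}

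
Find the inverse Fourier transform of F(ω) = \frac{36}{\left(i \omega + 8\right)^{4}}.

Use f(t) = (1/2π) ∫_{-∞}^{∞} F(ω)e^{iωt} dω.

f(t) = 6 t^{3} e^{- 8 t} u\left(t\right)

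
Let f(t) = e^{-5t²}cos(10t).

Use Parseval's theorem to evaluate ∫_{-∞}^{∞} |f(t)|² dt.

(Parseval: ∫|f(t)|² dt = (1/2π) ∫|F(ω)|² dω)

∫|f(t)|² dt = \frac{\sqrt{10} \sqrt{\pi} \left(1 + e^{10}\right)}{20 e^{10}}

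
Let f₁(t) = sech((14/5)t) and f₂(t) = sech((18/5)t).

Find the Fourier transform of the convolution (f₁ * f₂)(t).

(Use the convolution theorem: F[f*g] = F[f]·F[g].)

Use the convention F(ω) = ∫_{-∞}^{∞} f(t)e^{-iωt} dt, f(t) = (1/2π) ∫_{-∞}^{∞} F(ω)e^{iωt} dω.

F[f₁*f₂](ω) = \frac{25 \pi^{2}}{252 \cosh{\left(\frac{5 \pi \omega}{36} \right)} \cosh{\left(\frac{5 \pi \omega}{28} \right)}}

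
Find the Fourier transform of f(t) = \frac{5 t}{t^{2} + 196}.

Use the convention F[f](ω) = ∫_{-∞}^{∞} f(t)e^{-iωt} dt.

F(ω) = - 5 i \pi e^{- 14 \left|{\omega}\right|} \operatorname{sign}{\left(\omega \right)}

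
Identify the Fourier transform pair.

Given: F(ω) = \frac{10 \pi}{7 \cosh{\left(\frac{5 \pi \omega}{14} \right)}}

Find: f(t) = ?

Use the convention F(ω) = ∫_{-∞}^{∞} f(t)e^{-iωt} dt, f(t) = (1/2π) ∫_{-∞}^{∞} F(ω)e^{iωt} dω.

f(t) = \frac{4}{e^{\frac{7 t}{5}} + e^{- \frac{7 t}{5}}}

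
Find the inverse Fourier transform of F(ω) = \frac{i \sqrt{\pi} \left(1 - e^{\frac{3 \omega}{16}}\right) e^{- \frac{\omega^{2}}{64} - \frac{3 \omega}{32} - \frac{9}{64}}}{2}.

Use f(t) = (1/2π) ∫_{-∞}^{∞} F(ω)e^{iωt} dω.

f(t) = 4 e^{- 16 t^{2}} \sin{\left(3 t \right)}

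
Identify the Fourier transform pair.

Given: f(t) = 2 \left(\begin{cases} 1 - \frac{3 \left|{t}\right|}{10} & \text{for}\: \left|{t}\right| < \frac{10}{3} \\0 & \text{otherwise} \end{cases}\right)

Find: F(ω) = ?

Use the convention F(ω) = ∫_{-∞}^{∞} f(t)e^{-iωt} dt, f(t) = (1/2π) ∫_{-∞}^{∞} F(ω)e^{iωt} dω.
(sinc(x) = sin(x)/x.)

F(ω) = \frac{20 \operatorname{sinc}^{2}{\left(\frac{5 \omega}{3} \right)}}{3}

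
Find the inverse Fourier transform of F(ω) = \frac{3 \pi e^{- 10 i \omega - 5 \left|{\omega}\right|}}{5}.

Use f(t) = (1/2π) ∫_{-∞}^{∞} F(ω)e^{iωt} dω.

f(t) = \frac{3}{\left(t - 10\right)^{2} + 25}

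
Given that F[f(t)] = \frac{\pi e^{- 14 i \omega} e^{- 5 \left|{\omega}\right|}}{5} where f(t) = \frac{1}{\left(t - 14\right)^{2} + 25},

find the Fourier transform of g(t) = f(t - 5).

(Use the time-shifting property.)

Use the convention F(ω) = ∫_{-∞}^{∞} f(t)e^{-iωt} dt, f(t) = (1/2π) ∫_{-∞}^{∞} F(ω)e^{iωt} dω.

F[g](ω) = \frac{\pi e^{- 19 i \omega - 5 \left|{\omega}\right|}}{5}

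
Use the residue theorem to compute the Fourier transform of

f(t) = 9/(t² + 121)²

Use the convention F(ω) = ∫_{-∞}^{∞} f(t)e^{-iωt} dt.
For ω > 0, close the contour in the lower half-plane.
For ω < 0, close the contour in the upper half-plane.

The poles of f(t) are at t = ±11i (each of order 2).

Let g(z) = f(z)e^{-iωz}; for large |z| the factor e^{-iωz} decays in the lower half-plane when ω > 0 and in the upper half-plane when ω < 0.

Case ω > 0 (lower half-plane, clockwise contour ⇒ F(ω) = -2πi·ΣRes):
  Res_{z = - 11 i} g(z) = \frac{9 i \left(11 \omega + 1\right) e^{- 11 \omega}}{5324} (pole of order 2)
  F(ω) = -2πi·ΣRes = \frac{9 \pi \left(11 \omega + 1\right) e^{- 11 \omega}}{2662}

Case ω < 0 (upper half-plane, counterclockwise contour ⇒ F(ω) = +2πi·ΣRes):
  Res_{z = 11 i} g(z) = \frac{9 i \left(11 \omega - 1\right) e^{11 \omega}}{5324} (pole of order 2)
  F(ω) = 2πi·ΣRes = \frac{9 \pi \left(1 - 11 \omega\right) e^{11 \omega}}{2662}

Both cases combine into a single formula in |ω|:

F(ω) = \frac{9 \pi \left(11 \left|{\omega}\right| + 1\right) e^{- 11 \left|{\omega}\right|}}{2662}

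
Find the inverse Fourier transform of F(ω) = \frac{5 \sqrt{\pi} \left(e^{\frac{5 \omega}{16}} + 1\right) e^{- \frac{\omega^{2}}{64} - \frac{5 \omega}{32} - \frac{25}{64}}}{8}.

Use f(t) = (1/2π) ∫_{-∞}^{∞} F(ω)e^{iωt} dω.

f(t) = 5 e^{- 16 t^{2}} \cos{\left(5 t \right)}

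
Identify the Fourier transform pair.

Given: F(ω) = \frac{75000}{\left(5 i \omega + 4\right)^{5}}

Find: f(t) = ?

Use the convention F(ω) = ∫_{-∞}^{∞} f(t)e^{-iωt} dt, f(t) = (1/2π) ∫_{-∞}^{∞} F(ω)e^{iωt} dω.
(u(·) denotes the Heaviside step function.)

f(t) = t^{4} e^{- \frac{4 t}{5}} u\left(t\right)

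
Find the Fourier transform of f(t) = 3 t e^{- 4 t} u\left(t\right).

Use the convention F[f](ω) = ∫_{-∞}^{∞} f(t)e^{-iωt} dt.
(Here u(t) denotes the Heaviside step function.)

F(ω) = \frac{3}{\left(i \omega + 4\right)^{2}}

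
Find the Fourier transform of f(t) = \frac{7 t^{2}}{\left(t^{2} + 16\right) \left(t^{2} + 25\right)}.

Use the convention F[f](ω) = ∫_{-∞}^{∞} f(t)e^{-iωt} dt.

F(ω) = \frac{7 \pi \left(5 - 4 e^{\left|{\omega}\right|}\right) e^{- 5 \left|{\omega}\right|}}{9}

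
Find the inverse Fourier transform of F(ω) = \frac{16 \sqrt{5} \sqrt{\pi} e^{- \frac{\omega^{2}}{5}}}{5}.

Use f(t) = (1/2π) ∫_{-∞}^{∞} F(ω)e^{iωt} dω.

f(t) = 8 e^{- \frac{5 t^{2}}{4}}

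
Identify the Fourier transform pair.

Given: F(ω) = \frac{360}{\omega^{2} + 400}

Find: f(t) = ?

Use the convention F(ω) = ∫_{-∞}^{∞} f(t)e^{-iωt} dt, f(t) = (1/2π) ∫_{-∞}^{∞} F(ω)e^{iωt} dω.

f(t) = 9 e^{- 20 \left|{t}\right|}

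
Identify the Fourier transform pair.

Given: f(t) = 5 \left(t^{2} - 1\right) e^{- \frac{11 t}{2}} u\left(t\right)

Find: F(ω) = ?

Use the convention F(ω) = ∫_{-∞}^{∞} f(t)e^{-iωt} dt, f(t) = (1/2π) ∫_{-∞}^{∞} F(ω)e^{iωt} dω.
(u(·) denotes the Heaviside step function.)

F(ω) = \frac{10 \left(16 i \omega - \left(2 i \omega + 11\right)^{3} + 88\right)}{\left(2 i \omega + 11\right)^{4}}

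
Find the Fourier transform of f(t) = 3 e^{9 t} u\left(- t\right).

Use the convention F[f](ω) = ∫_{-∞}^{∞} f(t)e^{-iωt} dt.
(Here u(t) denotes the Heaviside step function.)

F(ω) = - \frac{3}{i \omega - 9}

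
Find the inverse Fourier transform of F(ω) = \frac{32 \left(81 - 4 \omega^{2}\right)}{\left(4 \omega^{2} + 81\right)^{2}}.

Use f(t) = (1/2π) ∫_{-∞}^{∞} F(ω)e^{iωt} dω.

f(t) = 4 e^{- \frac{9 \left|{t}\right|}{2}} \left|{t}\right|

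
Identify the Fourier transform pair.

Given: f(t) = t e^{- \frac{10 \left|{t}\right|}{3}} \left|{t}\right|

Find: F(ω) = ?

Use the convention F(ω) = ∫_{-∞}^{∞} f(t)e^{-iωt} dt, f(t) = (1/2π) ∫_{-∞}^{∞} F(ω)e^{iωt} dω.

F(ω) = \frac{972 i \omega \left(3 \omega^{2} - 100\right)}{\left(9 \omega^{2} + 100\right)^{3}}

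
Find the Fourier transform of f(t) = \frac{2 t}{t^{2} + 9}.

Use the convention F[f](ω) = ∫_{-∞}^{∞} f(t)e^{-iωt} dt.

F(ω) = - 2 i \pi e^{- 3 \left|{\omega}\right|} \operatorname{sign}{\left(\omega \right)}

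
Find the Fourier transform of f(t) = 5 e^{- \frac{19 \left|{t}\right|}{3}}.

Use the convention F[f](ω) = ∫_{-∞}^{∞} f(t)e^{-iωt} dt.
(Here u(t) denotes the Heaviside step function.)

F(ω) = \frac{570}{9 \omega^{2} + 361}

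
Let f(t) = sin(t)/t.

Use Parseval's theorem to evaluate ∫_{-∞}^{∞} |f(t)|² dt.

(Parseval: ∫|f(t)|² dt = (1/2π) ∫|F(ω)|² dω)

∫|f(t)|² dt = \pi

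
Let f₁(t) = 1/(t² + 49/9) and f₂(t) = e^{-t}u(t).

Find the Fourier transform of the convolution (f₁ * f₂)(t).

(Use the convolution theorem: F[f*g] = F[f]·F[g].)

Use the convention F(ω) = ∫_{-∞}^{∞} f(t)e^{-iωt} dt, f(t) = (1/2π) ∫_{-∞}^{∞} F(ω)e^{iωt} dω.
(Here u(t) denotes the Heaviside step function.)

F[f₁*f₂](ω) = \frac{3 \pi e^{- \frac{7 \left|{\omega}\right|}{3}}}{7 \left(i \omega + 1\right)}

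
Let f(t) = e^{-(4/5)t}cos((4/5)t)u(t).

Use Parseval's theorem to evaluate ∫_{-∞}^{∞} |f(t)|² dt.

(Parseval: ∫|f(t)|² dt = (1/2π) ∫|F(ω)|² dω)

∫|f(t)|² dt = \frac{15}{32}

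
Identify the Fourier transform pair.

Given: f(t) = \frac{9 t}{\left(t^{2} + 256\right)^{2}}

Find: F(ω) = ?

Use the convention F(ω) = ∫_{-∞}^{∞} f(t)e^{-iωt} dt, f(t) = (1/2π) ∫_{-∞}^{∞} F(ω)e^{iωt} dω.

F(ω) = - \frac{9 i \pi \omega e^{- 16 \left|{\omega}\right|}}{32}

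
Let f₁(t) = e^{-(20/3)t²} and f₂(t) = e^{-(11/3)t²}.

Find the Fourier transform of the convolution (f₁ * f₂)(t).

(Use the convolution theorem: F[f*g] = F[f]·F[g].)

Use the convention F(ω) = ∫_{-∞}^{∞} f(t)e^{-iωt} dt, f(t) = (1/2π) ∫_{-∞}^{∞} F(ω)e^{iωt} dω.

F[f₁*f₂](ω) = \frac{3 \sqrt{55} \pi e^{- \frac{93 \omega^{2}}{880}}}{110}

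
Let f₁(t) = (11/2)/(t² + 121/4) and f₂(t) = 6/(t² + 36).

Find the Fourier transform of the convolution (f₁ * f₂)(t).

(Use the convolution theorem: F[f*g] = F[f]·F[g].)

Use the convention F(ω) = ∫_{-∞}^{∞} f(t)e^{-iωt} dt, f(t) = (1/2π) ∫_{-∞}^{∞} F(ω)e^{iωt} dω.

F[f₁*f₂](ω) = \pi^{2} e^{- \frac{23 \left|{\omega}\right|}{2}}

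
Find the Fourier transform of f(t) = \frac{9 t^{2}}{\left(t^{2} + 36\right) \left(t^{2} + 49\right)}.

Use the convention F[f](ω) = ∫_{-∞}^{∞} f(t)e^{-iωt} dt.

F(ω) = \frac{9 \pi \left(7 - 6 e^{\left|{\omega}\right|}\right) e^{- 7 \left|{\omega}\right|}}{13}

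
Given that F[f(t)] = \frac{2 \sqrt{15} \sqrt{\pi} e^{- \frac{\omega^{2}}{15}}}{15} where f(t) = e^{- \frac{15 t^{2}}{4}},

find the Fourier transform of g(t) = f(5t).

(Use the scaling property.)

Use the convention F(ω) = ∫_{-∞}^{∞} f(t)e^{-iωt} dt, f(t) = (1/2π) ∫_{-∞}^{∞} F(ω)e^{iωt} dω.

F[g](ω) = \frac{2 \sqrt{15} \sqrt{\pi} e^{- \frac{\omega^{2}}{375}}}{75}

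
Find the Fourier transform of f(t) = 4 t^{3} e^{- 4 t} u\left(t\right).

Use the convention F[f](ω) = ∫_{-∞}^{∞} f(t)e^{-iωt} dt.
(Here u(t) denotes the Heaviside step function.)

F(ω) = \frac{24}{\left(i \omega + 4\right)^{4}}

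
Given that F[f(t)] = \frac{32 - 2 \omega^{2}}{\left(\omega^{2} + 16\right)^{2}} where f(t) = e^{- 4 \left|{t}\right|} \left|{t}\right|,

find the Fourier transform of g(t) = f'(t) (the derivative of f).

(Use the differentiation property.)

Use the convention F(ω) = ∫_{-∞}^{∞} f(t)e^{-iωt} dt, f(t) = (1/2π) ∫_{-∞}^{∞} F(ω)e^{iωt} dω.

F[g](ω) = - \frac{2 i \omega \left(\omega^{2} - 16\right)}{\left(\omega^{2} + 16\right)^{2}}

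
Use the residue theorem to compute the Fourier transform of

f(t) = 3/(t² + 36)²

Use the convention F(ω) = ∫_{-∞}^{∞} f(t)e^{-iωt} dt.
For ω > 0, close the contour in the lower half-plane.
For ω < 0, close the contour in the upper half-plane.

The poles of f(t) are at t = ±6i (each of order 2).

Let g(z) = f(z)e^{-iωz}; for large |z| the factor e^{-iωz} decays in the lower half-plane when ω > 0 and in the upper half-plane when ω < 0.

Case ω > 0 (lower half-plane, clockwise contour ⇒ F(ω) = -2πi·ΣRes):
  Res_{z = - 6 i} g(z) = \frac{i \left(6 \omega + 1\right) e^{- 6 \omega}}{288} (pole of order 2)
  F(ω) = -2πi·ΣRes = \frac{\pi \left(6 \omega + 1\right) e^{- 6 \omega}}{144}

Case ω < 0 (upper half-plane, counterclockwise contour ⇒ F(ω) = +2πi·ΣRes):
  Res_{z = 6 i} g(z) = \frac{i \left(6 \omega - 1\right) e^{6 \omega}}{288} (pole of order 2)
  F(ω) = 2πi·ΣRes = \frac{\pi \left(1 - 6 \omega\right) e^{6 \omega}}{144}

Both cases combine into a single formula in |ω|:

F(ω) = \frac{\pi \left(6 \left|{\omega}\right| + 1\right) e^{- 6 \left|{\omega}\right|}}{144}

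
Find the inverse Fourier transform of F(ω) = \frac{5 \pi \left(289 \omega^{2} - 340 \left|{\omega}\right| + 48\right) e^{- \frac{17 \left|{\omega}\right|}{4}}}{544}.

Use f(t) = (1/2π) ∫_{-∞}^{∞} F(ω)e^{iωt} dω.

f(t) = \frac{5 t^{4}}{\left(t^{2} + \frac{289}{16}\right)^{3}}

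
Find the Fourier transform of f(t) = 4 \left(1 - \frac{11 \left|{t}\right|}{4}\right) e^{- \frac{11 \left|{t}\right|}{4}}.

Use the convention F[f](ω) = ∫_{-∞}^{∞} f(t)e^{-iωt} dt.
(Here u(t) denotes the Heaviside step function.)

F(ω) = \frac{11264 \omega^{2}}{\left(16 \omega^{2} + 121\right)^{2}}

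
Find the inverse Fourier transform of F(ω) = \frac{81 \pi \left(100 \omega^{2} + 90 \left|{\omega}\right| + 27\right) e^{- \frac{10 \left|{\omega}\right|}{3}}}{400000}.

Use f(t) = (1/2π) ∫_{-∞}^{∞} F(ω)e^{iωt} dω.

f(t) = \frac{6}{\left(t^{2} + \frac{100}{9}\right)^{3}}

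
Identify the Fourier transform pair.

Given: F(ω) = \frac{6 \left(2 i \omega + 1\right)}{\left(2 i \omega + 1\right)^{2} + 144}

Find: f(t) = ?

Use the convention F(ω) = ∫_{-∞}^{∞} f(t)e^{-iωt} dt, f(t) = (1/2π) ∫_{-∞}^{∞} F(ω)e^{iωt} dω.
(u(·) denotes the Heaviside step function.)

f(t) = 3 e^{- \frac{t}{2}} \cos{\left(6 t \right)} u\left(t\right)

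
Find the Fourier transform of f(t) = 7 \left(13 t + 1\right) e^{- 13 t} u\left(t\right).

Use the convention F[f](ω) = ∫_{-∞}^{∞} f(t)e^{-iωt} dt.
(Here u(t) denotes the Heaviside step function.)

F(ω) = \frac{7 \left(- i \omega - 26\right)}{\omega^{2} - 26 i \omega - 169}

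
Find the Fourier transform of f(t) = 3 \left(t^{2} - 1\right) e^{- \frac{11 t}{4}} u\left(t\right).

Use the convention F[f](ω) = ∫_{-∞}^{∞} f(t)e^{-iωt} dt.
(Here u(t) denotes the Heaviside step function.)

F(ω) = \frac{12 \left(128 i \omega - \left(4 i \omega + 11\right)^{3} + 352\right)}{\left(4 i \omega + 11\right)^{4}}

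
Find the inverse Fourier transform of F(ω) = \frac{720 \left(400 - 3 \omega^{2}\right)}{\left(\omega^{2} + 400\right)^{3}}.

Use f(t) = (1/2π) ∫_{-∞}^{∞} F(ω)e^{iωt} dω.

f(t) = 9 t^{2} e^{- 20 \left|{t}\right|}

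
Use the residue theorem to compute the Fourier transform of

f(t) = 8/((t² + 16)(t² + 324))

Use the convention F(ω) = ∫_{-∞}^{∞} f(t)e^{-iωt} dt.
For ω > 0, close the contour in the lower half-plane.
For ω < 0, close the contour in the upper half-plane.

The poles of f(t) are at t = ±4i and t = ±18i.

Let g(z) = f(z)e^{-iωz}; for large |z| the factor e^{-iωz} decays in the lower half-plane when ω > 0 and in the upper half-plane when ω < 0.

Case ω > 0 (lower half-plane, clockwise contour ⇒ F(ω) = -2πi·ΣRes):
  Res_{z = - 4 i} g(z) = \frac{i e^{- 4 \omega}}{308}
  Res_{z = - 18 i} g(z) = - \frac{i e^{- 18 \omega}}{1386}
  F(ω) = -2πi·ΣRes = \frac{\pi \left(9 e^{14 \omega} - 2\right) e^{- 18 \omega}}{1386}

Case ω < 0 (upper half-plane, counterclockwise contour ⇒ F(ω) = +2πi·ΣRes):
  Res_{z = 4 i} g(z) = - \frac{i e^{4 \omega}}{308}
  Res_{z = 18 i} g(z) = \frac{i e^{18 \omega}}{1386}
  F(ω) = 2πi·ΣRes = \frac{\pi \left(9 - 2 e^{14 \omega}\right) e^{4 \omega}}{1386}

Both cases combine into a single formula in |ω|:

F(ω) = \frac{\pi \left(9 e^{14 \left|{\omega}\right|} - 2\right) e^{- 18 \left|{\omega}\right|}}{1386}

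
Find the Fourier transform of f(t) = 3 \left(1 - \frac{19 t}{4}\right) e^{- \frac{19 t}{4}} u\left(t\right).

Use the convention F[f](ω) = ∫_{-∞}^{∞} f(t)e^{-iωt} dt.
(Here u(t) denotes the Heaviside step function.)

F(ω) = \frac{48 i \omega}{- 16 \omega^{2} + 152 i \omega + 361}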